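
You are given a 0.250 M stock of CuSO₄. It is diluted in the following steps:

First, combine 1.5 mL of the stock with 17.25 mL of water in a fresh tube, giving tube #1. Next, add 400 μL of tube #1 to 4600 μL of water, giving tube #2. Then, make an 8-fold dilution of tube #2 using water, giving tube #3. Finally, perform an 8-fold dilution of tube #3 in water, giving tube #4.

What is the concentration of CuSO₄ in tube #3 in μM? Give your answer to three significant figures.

200 μM

Step 1: 1.5 mL + 17.25 mL = 18.75 mL total → factor 18.75/1.5 = 12.5
Step 2: 400 μL + 4600 μL = 5000 μL total → factor 5000/400 = 12.5
Step 3: 8-fold → factor 8
Dilution factor through tube #3 = 12.5 × 12.5 × 8 = 1250
[tube #3] = 0.250 M / 1250 = 0.0002000 M = 200 μM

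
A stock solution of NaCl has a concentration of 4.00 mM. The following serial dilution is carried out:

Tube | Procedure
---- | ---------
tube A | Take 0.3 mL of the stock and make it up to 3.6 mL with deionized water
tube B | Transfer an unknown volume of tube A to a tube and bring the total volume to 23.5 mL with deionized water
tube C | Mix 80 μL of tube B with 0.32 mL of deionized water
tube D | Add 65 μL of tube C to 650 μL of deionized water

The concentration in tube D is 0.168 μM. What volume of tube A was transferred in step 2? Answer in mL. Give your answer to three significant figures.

Step 1: 0.3 mL brought to 3.6 mL → factor 3.6/0.3 = 12
Step 2: v brought to 23.5 mL → factor = 23.5 mL/v
Step 3: 80 μL + 0.32 mL = 400 μL total → factor 400/80 = 5
Step 4: 65 μL + 650 μL = 715 μL total → factor 715/65 = 11
Product of known-step factors = 660
Overall factor = 4.00 mM / (0.168 μM) = 23810
Step-2 factor = 23810 / 660 = 36.075
v = 23.5 mL / 36.075 = 0.651 mL

0.651 mL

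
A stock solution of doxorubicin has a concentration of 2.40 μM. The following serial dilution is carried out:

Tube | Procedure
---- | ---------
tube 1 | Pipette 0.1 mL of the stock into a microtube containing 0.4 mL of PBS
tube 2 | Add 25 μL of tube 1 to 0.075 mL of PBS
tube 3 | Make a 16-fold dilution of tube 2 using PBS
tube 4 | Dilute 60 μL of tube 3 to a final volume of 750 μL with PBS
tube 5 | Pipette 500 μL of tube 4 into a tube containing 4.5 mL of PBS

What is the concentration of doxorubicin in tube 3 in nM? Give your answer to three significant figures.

Step 1: 0.1 mL + 0.4 mL = 0.5 mL total → factor 0.5/0.1 = 5
Step 2: 25 μL + 0.075 mL = 100 μL total → factor 100/25 = 4
Step 3: 16-fold → factor 16
Dilution factor through tube 3 = 5 × 4 × 16 = 320
[tube 3] = 2.40 μM / 320 = 0.007500 μM = 7.50 nM

7.50 nM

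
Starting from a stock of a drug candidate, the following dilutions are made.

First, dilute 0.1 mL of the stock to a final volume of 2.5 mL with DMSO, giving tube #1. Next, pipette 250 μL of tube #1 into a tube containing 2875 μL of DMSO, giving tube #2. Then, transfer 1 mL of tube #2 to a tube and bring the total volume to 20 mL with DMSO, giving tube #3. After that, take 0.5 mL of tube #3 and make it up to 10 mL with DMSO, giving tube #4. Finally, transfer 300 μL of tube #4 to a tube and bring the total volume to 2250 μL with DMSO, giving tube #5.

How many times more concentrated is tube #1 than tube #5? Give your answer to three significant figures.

3.75 × 10^4

Step 1: 0.1 mL brought to 2.5 mL → factor 2.5/0.1 = 25
Step 2: 250 μL + 2875 μL = 3125 μL total → factor 3125/250 = 12.5
Step 3: 1 mL brought to 20 mL → factor 20/1 = 20
Step 4: 0.5 mL brought to 10 mL → factor 10/0.5 = 20
Step 5: 300 μL brought to 2250 μL → factor 2250/300 = 7.5
Dilution factor to tube #1 = 25; to tube #5 = 9.375 × 10^5
[tube #1]/[tube #5] = (factor to tube #5)/(factor to tube #1) = 9.375 × 10^5/25 = 3.75 × 10^4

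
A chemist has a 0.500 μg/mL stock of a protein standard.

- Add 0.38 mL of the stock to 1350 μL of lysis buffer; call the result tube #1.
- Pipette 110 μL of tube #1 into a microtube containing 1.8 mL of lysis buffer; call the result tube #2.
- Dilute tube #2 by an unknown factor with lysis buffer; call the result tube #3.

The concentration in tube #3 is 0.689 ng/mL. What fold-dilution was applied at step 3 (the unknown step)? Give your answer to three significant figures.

Step 1: 0.38 mL + 1350 μL = 1.73 mL total → factor 1.73/0.38 = 4.5526
Step 2: 110 μL + 1.8 mL = 1910 μL total → factor 1910/110 = 17.364
Step 3: unknown factor x
Product of known-step factors = 79.05
Overall factor = 0.500 μg/mL / (0.689 ng/mL) = 725.69
x = 725.69 / 79.05 = 9.18

9.18-fold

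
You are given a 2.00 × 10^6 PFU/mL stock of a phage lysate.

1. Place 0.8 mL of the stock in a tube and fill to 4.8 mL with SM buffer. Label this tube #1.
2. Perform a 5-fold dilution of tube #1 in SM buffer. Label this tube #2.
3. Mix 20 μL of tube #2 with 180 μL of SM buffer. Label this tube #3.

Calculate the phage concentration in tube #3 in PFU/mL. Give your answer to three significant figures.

Step 1: 0.8 mL brought to 4.8 mL → factor 4.8/0.8 = 6
Step 2: 5-fold → factor 5
Step 3: 20 μL + 180 μL = 200 μL total → factor 200/20 = 10
Dilution factor through tube #3 = 6 × 5 × 10 = 300
[tube #3] = 2.00 × 10^6 PFU/mL / 300 = 6.67 × 10^3 PFU/mL

6.67 × 10^3 PFU/mL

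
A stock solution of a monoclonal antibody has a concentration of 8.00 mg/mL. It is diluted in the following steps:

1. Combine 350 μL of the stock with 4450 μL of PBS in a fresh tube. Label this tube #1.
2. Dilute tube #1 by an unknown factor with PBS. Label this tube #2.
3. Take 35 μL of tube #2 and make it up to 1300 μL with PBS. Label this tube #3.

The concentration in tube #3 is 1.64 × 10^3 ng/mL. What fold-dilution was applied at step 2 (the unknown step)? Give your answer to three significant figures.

9.58-fold

Step 1: 350 μL + 4450 μL = 4800 μL total → factor 4800/350 = 13.714
Step 2: unknown factor x
Step 3: 35 μL brought to 1300 μL → factor 1300/35 = 37.143
Product of known-step factors = 509.39
Overall factor = 8.00 mg/mL / (1.64 × 10^3 ng/mL) = 4878
x = 4878 / 509.39 = 9.58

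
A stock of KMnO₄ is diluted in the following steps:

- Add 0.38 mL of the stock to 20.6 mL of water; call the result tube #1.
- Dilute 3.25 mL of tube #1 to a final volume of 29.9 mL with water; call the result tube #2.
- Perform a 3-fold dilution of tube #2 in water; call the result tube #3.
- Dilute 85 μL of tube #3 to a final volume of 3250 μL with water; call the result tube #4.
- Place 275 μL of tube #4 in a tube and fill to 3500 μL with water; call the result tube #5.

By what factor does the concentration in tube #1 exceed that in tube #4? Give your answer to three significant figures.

1.06 × 10^3

Step 1: 0.38 mL + 20.6 mL = 20.98 mL total → factor 20.98/0.38 = 55.211
Step 2: 3.25 mL brought to 29.9 mL → factor 29.9/3.25 = 9.2
Step 3: 3-fold → factor 3
Step 4: 85 μL brought to 3250 μL → factor 3250/85 = 38.235
Dilution factor to tube #1 = 55.211; to tube #4 = 58263
[tube #1]/[tube #4] = (factor to tube #4)/(factor to tube #1) = 58263/55.211 = 1.06 × 10^3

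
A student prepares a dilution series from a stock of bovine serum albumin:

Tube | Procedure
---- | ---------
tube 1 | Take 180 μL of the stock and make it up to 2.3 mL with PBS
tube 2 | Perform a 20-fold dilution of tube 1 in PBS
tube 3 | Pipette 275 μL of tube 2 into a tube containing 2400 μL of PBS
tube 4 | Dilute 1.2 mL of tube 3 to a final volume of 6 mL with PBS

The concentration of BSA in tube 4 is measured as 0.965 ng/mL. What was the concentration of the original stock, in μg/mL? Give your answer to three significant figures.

12.0 μg/mL

Step 1: 180 μL brought to 2.3 mL → factor 2300/180 = 12.778
Step 2: 20-fold → factor 20
Step 3: 275 μL + 2400 μL = 2675 μL total → factor 2675/275 = 9.7273
Step 4: 1.2 mL brought to 6 mL → factor 6/1.2 = 5
Overall dilution factor = 12.778 × 20 × 9.7273 × 5 = 12429
Stock = 0.965 ng/mL × 12429 = 1.199 × 10^4 ng/mL = 12.0 μg/mL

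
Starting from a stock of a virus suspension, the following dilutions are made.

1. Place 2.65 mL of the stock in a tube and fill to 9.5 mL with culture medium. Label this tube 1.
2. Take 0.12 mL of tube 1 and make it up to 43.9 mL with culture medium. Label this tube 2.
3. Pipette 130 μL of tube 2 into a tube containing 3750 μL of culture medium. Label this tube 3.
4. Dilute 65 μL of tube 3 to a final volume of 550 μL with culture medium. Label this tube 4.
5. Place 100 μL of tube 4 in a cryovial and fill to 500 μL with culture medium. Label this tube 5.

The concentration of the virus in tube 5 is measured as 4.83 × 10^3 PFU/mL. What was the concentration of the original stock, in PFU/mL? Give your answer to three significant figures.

8.00 × 10^9 PFU/mL

Step 1: 2.65 mL brought to 9.5 mL → factor 9.5/2.65 = 3.5849
Step 2: 0.12 mL brought to 43.9 mL → factor 43.9/0.12 = 365.83
Step 3: 130 μL + 3750 μL = 3880 μL total → factor 3880/130 = 29.846
Step 4: 65 μL brought to 550 μL → factor 550/65 = 8.4615
Step 5: 100 μL brought to 500 μL → factor 500/100 = 5
Overall dilution factor = 3.5849 × 365.83 × 29.846 × 8.4615 × 5 = 1.656 × 10^6
Stock = 4.83 × 10^3 PFU/mL × 1.656 × 10^6 = 8.00 × 10^9 PFU/mL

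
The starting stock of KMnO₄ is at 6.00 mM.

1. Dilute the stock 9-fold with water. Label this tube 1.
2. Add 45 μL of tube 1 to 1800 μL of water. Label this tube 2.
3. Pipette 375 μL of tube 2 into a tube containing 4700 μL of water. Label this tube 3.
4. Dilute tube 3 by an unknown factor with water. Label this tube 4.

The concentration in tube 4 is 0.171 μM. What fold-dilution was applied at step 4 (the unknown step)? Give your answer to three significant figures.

7.03-fold

Step 1: 9-fold → factor 9
Step 2: 45 μL + 1800 μL = 1845 μL total → factor 1845/45 = 41
Step 3: 375 μL + 4700 μL = 5075 μL total → factor 5075/375 = 13.533
Step 4: unknown factor x
Product of known-step factors = 4993.8
Overall factor = 6.00 mM / (0.171 μM) = 35088
x = 35088 / 4993.8 = 7.03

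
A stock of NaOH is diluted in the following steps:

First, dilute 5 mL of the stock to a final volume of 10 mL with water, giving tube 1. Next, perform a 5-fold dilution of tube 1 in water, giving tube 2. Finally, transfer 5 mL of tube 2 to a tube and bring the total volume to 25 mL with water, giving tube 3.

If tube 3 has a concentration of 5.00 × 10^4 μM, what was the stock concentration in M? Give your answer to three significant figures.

Step 1: 5 mL brought to 10 mL → factor 10/5 = 2
Step 2: 5-fold → factor 5
Step 3: 5 mL brought to 25 mL → factor 25/5 = 5
Overall dilution factor = 2 × 5 × 5 = 50
Stock = 5.00 × 10^4 μM × 50 = 2.500 × 10^6 μM = 2.50 M

2.50 M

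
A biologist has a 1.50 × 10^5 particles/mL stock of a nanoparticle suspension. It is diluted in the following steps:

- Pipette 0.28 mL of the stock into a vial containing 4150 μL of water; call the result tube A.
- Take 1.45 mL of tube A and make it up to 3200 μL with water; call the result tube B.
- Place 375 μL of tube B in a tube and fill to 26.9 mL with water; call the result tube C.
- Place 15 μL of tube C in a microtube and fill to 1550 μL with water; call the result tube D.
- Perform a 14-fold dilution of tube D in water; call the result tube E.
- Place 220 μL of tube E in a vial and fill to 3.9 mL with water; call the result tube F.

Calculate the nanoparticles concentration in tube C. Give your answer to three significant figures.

59.9 particles/mL

Step 1: 0.28 mL + 4150 μL = 4.43 mL total → factor 4.43/0.28 = 15.821
Step 2: 1.45 mL brought to 3200 μL → factor 3.2/1.45 = 2.2069
Step 3: 375 μL brought to 26.9 mL → factor 26900/375 = 71.733
Dilution factor through tube C = 15.821 × 2.2069 × 71.733 = 2504.7
[tube C] = 1.50 × 10^5 particles/mL / 2504.7 = 59.9 particles/mL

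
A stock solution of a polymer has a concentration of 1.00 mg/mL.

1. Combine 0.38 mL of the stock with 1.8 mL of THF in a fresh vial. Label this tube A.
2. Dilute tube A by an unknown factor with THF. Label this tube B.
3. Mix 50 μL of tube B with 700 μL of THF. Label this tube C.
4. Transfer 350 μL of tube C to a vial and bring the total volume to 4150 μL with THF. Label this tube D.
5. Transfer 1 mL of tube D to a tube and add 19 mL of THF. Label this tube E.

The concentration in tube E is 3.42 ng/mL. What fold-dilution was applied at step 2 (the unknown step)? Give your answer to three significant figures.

Step 1: 0.38 mL + 1.8 mL = 2.18 mL total → factor 2.18/0.38 = 5.7368
Step 2: unknown factor x
Step 3: 50 μL + 700 μL = 750 μL total → factor 750/50 = 15
Step 4: 350 μL brought to 4150 μL → factor 4150/350 = 11.857
Step 5: 1 mL + 19 mL = 20 mL total → factor 20/1 = 20
Product of known-step factors = 20407
Overall factor = 1.00 mg/mL / (3.42 ng/mL) = 2.924 × 10^5
x = 2.924 × 10^5 / 20407 = 14.3

14.3-fold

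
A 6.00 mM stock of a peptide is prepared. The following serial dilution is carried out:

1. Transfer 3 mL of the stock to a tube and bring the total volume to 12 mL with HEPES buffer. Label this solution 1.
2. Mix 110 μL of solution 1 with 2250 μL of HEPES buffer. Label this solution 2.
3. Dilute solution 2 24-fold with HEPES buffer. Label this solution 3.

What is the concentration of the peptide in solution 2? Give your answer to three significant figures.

0.0699 mM

Step 1: 3 mL brought to 12 mL → factor 12/3 = 4
Step 2: 110 μL + 2250 μL = 2360 μL total → factor 2360/110 = 21.455
Dilution factor through solution 2 = 4 × 21.455 = 85.818
[solution 2] = 6.00 mM / 85.818 = 0.0699 mM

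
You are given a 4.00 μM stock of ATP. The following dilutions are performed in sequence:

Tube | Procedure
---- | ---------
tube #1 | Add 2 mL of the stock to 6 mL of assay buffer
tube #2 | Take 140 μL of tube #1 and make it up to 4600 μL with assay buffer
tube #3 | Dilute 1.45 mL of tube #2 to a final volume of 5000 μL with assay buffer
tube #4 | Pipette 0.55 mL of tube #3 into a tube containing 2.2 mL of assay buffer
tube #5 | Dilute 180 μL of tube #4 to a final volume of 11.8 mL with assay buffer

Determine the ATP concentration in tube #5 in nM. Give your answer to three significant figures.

0.0269 nM

Step 1: 2 mL + 6 mL = 8 mL total → factor 8/2 = 4
Step 2: 140 μL brought to 4600 μL → factor 4600/140 = 32.857
Step 3: 1.45 mL brought to 5000 μL → factor 5/1.45 = 3.4483
Step 4: 0.55 mL + 2.2 mL = 2.75 mL total → factor 2.75/0.55 = 5
Step 5: 180 μL brought to 11.8 mL → factor 11800/180 = 65.556
Overall dilution factor = 4 × 32.857 × 3.4483 × 5 × 65.556 = 1.4855 × 10^5
Final = 4.00 μM / 1.4855 × 10^5 = 2.693 × 10^-5 μM = 0.0269 nM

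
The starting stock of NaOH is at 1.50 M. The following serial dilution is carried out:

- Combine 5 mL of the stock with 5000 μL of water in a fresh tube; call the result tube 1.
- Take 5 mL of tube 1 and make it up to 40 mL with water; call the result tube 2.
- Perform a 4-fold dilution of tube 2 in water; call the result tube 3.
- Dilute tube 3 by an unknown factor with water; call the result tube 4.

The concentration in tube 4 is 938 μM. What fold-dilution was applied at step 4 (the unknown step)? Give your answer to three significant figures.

Step 1: 5 mL + 5000 μL = 10 mL total → factor 10/5 = 2
Step 2: 5 mL brought to 40 mL → factor 40/5 = 8
Step 3: 4-fold → factor 4
Step 4: unknown factor x
Product of known-step factors = 64
Overall factor = 1.50 M / (938 μM) = 1599.1
x = 1599.1 / 64 = 25.0

25.0-fold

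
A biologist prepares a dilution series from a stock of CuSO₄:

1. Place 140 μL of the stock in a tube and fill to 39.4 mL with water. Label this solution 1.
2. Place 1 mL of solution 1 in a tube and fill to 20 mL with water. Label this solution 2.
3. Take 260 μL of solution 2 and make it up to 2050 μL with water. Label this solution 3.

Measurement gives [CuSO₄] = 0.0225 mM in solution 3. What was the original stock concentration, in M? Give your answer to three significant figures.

0.999 M

Step 1: 140 μL brought to 39.4 mL → factor 39400/140 = 281.43
Step 2: 1 mL brought to 20 mL → factor 20/1 = 20
Step 3: 260 μL brought to 2050 μL → factor 2050/260 = 7.8846
Overall dilution factor = 281.43 × 20 × 7.8846 = 44379
Stock = 0.0225 mM × 44379 = 998.5 mM = 0.999 M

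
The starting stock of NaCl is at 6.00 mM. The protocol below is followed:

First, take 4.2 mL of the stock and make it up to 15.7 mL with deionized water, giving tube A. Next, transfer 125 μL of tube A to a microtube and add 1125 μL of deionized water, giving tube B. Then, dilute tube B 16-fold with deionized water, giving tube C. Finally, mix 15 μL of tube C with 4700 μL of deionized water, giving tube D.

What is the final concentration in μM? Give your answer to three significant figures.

Step 1: 4.2 mL brought to 15.7 mL → factor 15.7/4.2 = 3.7381
Step 2: 125 μL + 1125 μL = 1250 μL total → factor 1250/125 = 10
Step 3: 16-fold → factor 16
Step 4: 15 μL + 4700 μL = 4715 μL total → factor 4715/15 = 314.33
Overall dilution factor = 3.7381 × 10 × 16 × 314.33 = 1.88 × 10^5
Final = 6.00 mM / 1.88 × 10^5 = 3.191 × 10^-5 mM = 0.0319 μM

0.0319 μM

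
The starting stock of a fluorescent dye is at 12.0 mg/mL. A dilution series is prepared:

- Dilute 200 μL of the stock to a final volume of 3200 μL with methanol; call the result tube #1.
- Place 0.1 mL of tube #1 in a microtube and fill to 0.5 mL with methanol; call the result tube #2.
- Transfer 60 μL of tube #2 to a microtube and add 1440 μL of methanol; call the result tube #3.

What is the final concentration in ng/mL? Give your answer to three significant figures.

6.00 × 10^3 ng/mL

Step 1: 200 μL brought to 3200 μL → factor 3200/200 = 16
Step 2: 0.1 mL brought to 0.5 mL → factor 0.5/0.1 = 5
Step 3: 60 μL + 1440 μL = 1500 μL total → factor 1500/60 = 25
Overall dilution factor = 16 × 5 × 25 = 2000
Final = 12.0 mg/mL / 2000 = 0.006000 mg/mL = 6.00 × 10^3 ng/mL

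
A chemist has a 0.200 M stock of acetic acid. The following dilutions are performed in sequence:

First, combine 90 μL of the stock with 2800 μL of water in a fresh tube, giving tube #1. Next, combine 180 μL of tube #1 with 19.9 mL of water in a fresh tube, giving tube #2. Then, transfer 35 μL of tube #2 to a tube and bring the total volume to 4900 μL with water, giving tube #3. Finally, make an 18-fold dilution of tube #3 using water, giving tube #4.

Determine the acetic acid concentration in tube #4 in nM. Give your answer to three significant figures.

22.2 nM

Step 1: 90 μL + 2800 μL = 2890 μL total → factor 2890/90 = 32.111
Step 2: 180 μL + 19.9 mL = 20080 μL total → factor 20080/180 = 111.56
Step 3: 35 μL brought to 4900 μL → factor 4900/35 = 140
Step 4: 18-fold → factor 18
Overall dilution factor = 32.111 × 111.56 × 140 × 18 = 9.0271 × 10^6
Final = 0.200 M / 9.0271 × 10^6 = 2.216 × 10^-8 M = 22.2 nM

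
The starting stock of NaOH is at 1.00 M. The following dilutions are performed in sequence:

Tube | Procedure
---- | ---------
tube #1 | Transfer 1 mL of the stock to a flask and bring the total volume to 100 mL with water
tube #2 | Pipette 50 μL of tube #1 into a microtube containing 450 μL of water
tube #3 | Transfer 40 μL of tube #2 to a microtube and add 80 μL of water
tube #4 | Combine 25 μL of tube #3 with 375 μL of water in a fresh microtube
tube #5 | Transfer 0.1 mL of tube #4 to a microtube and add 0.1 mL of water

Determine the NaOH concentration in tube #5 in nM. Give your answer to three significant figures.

Step 1: 1 mL brought to 100 mL → factor 100/1 = 100
Step 2: 50 μL + 450 μL = 500 μL total → factor 500/50 = 10
Step 3: 40 μL + 80 μL = 120 μL total → factor 120/40 = 3
Step 4: 25 μL + 375 μL = 400 μL total → factor 400/25 = 16
Step 5: 0.1 mL + 0.1 mL = 0.2 mL total → factor 0.2/0.1 = 2
Overall dilution factor = 100 × 10 × 3 × 16 × 2 = 96000
Final = 1.00 M / 96000 = 1.042 × 10^-5 M = 1.04 × 10^4 nM

1.04 × 10^4 nM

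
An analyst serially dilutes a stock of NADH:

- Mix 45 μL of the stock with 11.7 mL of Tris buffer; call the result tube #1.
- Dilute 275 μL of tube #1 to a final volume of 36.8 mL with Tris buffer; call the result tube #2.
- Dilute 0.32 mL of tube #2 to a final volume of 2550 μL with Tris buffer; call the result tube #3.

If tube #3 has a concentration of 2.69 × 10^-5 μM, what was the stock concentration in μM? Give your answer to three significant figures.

Step 1: 45 μL + 11.7 mL = 11745 μL total → factor 11745/45 = 261
Step 2: 275 μL brought to 36.8 mL → factor 36800/275 = 133.82
Step 3: 0.32 mL brought to 2550 μL → factor 2.55/0.32 = 7.9688
Overall dilution factor = 261 × 133.82 × 7.9688 = 2.7832 × 10^5
Stock = 2.69 × 10^-5 μM × 2.7832 × 10^5 = 7.49 μM

7.49 μM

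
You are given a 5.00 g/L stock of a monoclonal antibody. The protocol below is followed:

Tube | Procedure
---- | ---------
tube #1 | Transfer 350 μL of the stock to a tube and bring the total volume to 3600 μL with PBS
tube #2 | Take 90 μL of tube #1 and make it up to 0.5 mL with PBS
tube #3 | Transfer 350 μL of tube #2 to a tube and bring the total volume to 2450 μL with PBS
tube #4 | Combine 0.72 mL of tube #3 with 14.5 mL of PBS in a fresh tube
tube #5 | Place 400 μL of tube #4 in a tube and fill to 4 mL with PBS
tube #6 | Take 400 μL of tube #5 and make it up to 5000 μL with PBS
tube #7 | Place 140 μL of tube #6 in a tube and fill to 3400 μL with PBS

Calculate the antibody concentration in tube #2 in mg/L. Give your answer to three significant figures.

Step 1: 350 μL brought to 3600 μL → factor 3600/350 = 10.286
Step 2: 90 μL brought to 0.5 mL → factor 500/90 = 5.5556
Dilution factor through tube #2 = 10.286 × 5.5556 = 57.143
[tube #2] = 5.00 g/L / 57.143 = 0.08750 g/L = 87.5 mg/L

87.5 mg/L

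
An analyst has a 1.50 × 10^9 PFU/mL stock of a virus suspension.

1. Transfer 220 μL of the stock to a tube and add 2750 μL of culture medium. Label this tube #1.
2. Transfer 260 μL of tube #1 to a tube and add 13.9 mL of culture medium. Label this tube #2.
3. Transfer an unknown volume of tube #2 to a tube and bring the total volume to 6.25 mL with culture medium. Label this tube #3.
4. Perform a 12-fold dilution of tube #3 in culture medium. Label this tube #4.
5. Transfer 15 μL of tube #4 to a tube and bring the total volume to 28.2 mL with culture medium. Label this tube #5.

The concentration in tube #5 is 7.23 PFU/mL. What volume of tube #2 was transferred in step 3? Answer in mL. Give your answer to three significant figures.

0.500 mL

Step 1: 220 μL + 2750 μL = 2970 μL total → factor 2970/220 = 13.5
Step 2: 260 μL + 13.9 mL = 14160 μL total → factor 14160/260 = 54.462
Step 3: v brought to 6.25 mL → factor = 6.25 mL/v
Step 4: 12-fold → factor 12
Step 5: 15 μL brought to 28.2 mL → factor 28200/15 = 1880
Product of known-step factors = 1.6587 × 10^7
Overall factor = 1.50 × 10^9 PFU/mL / (7.23 PFU/mL) = 2.0747 × 10^8
Step-3 factor = 2.0747 × 10^8 / 1.6587 × 10^7 = 12.508
v = 6.25 mL / 12.508 = 0.500 mL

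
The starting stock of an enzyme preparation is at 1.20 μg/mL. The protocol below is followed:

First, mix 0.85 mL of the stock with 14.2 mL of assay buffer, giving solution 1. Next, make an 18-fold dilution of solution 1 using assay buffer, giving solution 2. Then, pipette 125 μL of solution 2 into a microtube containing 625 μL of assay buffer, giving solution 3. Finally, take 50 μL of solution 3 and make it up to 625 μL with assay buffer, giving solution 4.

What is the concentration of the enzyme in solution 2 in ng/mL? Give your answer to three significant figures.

3.77 ng/mL

Step 1: 0.85 mL + 14.2 mL = 15.05 mL total → factor 15.05/0.85 = 17.706
Step 2: 18-fold → factor 18
Dilution factor through solution 2 = 17.706 × 18 = 318.71
[solution 2] = 1.20 μg/mL / 318.71 = 0.003765 μg/mL = 3.77 ng/mL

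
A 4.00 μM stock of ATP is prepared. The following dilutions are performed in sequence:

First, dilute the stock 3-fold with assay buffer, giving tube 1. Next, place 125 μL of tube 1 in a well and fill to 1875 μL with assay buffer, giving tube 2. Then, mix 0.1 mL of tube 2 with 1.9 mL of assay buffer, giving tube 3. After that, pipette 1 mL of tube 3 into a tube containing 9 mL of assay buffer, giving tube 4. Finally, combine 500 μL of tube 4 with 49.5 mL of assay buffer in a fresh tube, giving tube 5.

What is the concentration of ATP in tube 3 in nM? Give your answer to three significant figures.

4.44 nM

Step 1: 3-fold → factor 3
Step 2: 125 μL brought to 1875 μL → factor 1875/125 = 15
Step 3: 0.1 mL + 1.9 mL = 2 mL total → factor 2/0.1 = 20
Dilution factor through tube 3 = 3 × 15 × 20 = 900
[tube 3] = 4.00 μM / 900 = 0.004444 μM = 4.44 nM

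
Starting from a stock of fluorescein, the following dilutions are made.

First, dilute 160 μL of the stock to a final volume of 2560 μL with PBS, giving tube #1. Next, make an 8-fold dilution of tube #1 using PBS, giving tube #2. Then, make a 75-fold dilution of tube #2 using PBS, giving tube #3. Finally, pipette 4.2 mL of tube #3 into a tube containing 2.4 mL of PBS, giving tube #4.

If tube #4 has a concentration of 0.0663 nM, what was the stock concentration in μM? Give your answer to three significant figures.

Step 1: 160 μL brought to 2560 μL → factor 2560/160 = 16
Step 2: 8-fold → factor 8
Step 3: 75-fold → factor 75
Step 4: 4.2 mL + 2.4 mL = 6.6 mL total → factor 6.6/4.2 = 1.5714
Overall dilution factor = 16 × 8 × 75 × 1.5714 = 15086
Stock = 0.0663 nM × 15086 = 1000 nM = 1.00 μM

1.00 μM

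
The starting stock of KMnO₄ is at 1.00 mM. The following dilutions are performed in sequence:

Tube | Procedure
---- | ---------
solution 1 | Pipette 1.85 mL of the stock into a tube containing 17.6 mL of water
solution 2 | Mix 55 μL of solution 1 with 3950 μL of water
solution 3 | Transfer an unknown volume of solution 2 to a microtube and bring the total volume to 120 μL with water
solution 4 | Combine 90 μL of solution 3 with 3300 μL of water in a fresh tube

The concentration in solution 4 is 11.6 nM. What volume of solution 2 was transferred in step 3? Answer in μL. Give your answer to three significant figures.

Step 1: 1.85 mL + 17.6 mL = 19.45 mL total → factor 19.45/1.85 = 10.514
Step 2: 55 μL + 3950 μL = 4005 μL total → factor 4005/55 = 72.818
Step 3: v brought to 120 μL → factor = 120 μL/v
Step 4: 90 μL + 3300 μL = 3390 μL total → factor 3390/90 = 37.667
Product of known-step factors = 28837
Overall factor = 1.00 mM / (11.6 nM) = 86207
Step-3 factor = 86207 / 28837 = 2.9895
v = 120 μL / 2.9895 = 40.1 μL

40.1 μL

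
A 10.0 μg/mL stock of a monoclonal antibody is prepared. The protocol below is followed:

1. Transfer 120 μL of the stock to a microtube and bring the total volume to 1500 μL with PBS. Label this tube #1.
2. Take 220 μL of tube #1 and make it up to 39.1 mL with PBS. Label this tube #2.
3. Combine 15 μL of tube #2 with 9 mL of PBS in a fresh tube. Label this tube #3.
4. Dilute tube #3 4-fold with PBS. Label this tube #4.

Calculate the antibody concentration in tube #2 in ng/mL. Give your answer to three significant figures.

4.50 ng/mL

Step 1: 120 μL brought to 1500 μL → factor 1500/120 = 12.5
Step 2: 220 μL brought to 39.1 mL → factor 39100/220 = 177.73
Dilution factor through tube #2 = 12.5 × 177.73 = 2221.6
[tube #2] = 10.0 μg/mL / 2221.6 = 0.004501 μg/mL = 4.50 ng/mL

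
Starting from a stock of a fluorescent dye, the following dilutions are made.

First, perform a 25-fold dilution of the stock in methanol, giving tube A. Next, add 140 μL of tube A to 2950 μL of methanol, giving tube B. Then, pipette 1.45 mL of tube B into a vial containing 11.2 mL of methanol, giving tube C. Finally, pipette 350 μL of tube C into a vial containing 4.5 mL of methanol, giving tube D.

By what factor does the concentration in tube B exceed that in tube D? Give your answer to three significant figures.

Step 1: 25-fold → factor 25
Step 2: 140 μL + 2950 μL = 3090 μL total → factor 3090/140 = 22.071
Step 3: 1.45 mL + 11.2 mL = 12.65 mL total → factor 12.65/1.45 = 8.7241
Step 4: 350 μL + 4.5 mL = 4850 μL total → factor 4850/350 = 13.857
Dilution factor to tube B = 551.79; to tube D = 66706
[tube B]/[tube D] = (factor to tube D)/(factor to tube B) = 66706/551.79 = 121

121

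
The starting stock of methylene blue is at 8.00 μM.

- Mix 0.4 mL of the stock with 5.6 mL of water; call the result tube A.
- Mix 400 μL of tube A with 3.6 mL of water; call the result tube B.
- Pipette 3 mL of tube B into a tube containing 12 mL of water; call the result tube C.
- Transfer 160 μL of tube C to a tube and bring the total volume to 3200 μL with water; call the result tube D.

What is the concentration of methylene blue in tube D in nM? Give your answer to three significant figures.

Step 1: 0.4 mL + 5.6 mL = 6 mL total → factor 6/0.4 = 15
Step 2: 400 μL + 3.6 mL = 4000 μL total → factor 4000/400 = 10
Step 3: 3 mL + 12 mL = 15 mL total → factor 15/3 = 5
Step 4: 160 μL brought to 3200 μL → factor 3200/160 = 20
Overall dilution factor = 15 × 10 × 5 × 20 = 15000
Final = 8.00 μM / 15000 = 0.0005333 μM = 0.533 nM

0.533 nM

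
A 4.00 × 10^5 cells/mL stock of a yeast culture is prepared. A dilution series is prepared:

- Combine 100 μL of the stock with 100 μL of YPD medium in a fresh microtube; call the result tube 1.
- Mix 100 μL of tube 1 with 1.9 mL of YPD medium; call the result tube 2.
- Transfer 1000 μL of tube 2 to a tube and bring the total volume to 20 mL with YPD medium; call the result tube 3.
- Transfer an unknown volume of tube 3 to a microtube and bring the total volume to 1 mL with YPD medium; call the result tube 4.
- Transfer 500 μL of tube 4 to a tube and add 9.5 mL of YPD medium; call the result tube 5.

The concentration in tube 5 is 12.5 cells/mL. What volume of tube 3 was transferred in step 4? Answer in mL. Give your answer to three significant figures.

Step 1: 100 μL + 100 μL = 200 μL total → factor 200/100 = 2
Step 2: 100 μL + 1.9 mL = 2000 μL total → factor 2000/100 = 20
Step 3: 1000 μL brought to 20 mL → factor 20000/1000 = 20
Step 4: v brought to 1 mL → factor = 1 mL/v
Step 5: 500 μL + 9.5 mL = 10000 μL total → factor 10000/500 = 20
Product of known-step factors = 16000
Overall factor = 4.00 × 10^5 cells/mL / (12.5 cells/mL) = 32000
Step-4 factor = 32000 / 16000 = 2
v = 1 mL / 2 = 0.500 mL

0.500 mL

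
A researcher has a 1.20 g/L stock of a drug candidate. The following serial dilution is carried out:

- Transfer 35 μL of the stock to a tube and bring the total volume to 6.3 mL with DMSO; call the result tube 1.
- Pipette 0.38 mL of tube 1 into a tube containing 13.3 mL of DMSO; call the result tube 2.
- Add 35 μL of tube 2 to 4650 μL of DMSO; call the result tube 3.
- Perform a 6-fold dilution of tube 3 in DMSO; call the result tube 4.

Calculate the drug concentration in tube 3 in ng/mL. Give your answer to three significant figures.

1.38 ng/mL

Step 1: 35 μL brought to 6.3 mL → factor 6300/35 = 180
Step 2: 0.38 mL + 13.3 mL = 13.68 mL total → factor 13.68/0.38 = 36
Step 3: 35 μL + 4650 μL = 4685 μL total → factor 4685/35 = 133.86
Dilution factor through tube 3 = 180 × 36 × 133.86 = 8.6739 × 10^5
[tube 3] = 1.20 g/L / 8.6739 × 10^5 = 1.383 × 10^-6 g/L = 1.38 ng/mL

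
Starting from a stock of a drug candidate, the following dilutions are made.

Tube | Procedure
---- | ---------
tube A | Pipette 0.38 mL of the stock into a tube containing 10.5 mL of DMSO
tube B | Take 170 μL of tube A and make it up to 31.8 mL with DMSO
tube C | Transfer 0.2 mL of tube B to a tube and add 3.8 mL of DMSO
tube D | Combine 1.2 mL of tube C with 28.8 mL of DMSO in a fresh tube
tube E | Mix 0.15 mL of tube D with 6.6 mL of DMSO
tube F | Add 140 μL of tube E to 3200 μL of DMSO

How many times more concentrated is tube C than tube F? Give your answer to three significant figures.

Step 1: 0.38 mL + 10.5 mL = 10.88 mL total → factor 10.88/0.38 = 28.632
Step 2: 170 μL brought to 31.8 mL → factor 31800/170 = 187.06
Step 3: 0.2 mL + 3.8 mL = 4 mL total → factor 4/0.2 = 20
Step 4: 1.2 mL + 28.8 mL = 30 mL total → factor 30/1.2 = 25
Step 5: 0.15 mL + 6.6 mL = 6.75 mL total → factor 6.75/0.15 = 45
Step 6: 140 μL + 3200 μL = 3340 μL total → factor 3340/140 = 23.857
Dilution factor to tube C = 1.0712 × 10^5; to tube F = 2.8749 × 10^9
[tube C]/[tube F] = (factor to tube F)/(factor to tube C) = 2.8749 × 10^9/1.0712 × 10^5 = 2.68 × 10^4

2.68 × 10^4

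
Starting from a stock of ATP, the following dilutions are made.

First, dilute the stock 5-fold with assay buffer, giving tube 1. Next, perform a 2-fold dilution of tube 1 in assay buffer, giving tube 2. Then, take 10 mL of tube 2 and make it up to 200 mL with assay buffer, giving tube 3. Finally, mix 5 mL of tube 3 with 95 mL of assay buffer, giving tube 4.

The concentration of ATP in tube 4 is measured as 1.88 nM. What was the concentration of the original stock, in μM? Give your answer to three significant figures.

7.52 μM

Step 1: 5-fold → factor 5
Step 2: 2-fold → factor 2
Step 3: 10 mL brought to 200 mL → factor 200/10 = 20
Step 4: 5 mL + 95 mL = 100 mL total → factor 100/5 = 20
Overall dilution factor = 5 × 2 × 20 × 20 = 4000
Stock = 1.88 nM × 4000 = 7520 nM = 7.52 μM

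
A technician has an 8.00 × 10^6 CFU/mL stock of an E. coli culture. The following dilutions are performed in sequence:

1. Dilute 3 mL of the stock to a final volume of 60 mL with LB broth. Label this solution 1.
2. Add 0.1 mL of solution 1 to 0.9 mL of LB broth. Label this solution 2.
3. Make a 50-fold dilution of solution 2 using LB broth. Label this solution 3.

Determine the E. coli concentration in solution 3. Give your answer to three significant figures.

800 CFU/mL

Step 1: 3 mL brought to 60 mL → factor 60/3 = 20
Step 2: 0.1 mL + 0.9 mL = 1 mL total → factor 1/0.1 = 10
Step 3: 50-fold → factor 50
Overall dilution factor = 20 × 10 × 50 = 10000
Final = 8.00 × 10^6 CFU/mL / 10000 = 800 CFU/mL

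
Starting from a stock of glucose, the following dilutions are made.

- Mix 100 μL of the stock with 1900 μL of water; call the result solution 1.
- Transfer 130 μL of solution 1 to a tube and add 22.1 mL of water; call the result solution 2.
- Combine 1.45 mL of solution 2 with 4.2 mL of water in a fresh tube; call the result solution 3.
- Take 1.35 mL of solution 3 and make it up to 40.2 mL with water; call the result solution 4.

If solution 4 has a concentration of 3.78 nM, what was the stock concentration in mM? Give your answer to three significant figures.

1.50 mM

Step 1: 100 μL + 1900 μL = 2000 μL total → factor 2000/100 = 20
Step 2: 130 μL + 22.1 mL = 22230 μL total → factor 22230/130 = 171
Step 3: 1.45 mL + 4.2 mL = 5.65 mL total → factor 5.65/1.45 = 3.8966
Step 4: 1.35 mL brought to 40.2 mL → factor 40.2/1.35 = 29.778
Overall dilution factor = 20 × 171 × 3.8966 × 29.778 = 3.9682 × 10^5
Stock = 3.78 nM × 3.9682 × 10^5 = 1.500 × 10^6 nM = 1.50 mM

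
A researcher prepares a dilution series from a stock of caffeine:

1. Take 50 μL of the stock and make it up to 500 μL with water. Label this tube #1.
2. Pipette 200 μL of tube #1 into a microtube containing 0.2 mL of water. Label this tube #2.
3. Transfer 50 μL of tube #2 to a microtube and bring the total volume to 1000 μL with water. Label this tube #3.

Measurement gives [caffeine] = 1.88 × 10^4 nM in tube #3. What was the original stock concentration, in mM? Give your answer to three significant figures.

7.52 mM

Step 1: 50 μL brought to 500 μL → factor 500/50 = 10
Step 2: 200 μL + 0.2 mL = 400 μL total → factor 400/200 = 2
Step 3: 50 μL brought to 1000 μL → factor 1000/50 = 20
Overall dilution factor = 10 × 2 × 20 = 400
Stock = 1.88 × 10^4 nM × 400 = 7.520 × 10^6 nM = 7.52 mM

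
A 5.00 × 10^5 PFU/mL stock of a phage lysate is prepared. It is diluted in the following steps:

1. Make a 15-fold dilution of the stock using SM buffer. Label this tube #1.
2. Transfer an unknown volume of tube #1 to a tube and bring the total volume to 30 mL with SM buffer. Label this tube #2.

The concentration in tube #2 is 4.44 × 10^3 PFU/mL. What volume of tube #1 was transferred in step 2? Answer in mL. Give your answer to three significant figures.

4.00 mL

Step 1: 15-fold → factor 15
Step 2: v brought to 30 mL → factor = 30 mL/v
Product of known-step factors = 15
Overall factor = 5.00 × 10^5 PFU/mL / (4.44 × 10^3 PFU/mL) = 112.61
Step-2 factor = 112.61 / 15 = 7.5075
v = 30 mL / 7.5075 = 4.00 mL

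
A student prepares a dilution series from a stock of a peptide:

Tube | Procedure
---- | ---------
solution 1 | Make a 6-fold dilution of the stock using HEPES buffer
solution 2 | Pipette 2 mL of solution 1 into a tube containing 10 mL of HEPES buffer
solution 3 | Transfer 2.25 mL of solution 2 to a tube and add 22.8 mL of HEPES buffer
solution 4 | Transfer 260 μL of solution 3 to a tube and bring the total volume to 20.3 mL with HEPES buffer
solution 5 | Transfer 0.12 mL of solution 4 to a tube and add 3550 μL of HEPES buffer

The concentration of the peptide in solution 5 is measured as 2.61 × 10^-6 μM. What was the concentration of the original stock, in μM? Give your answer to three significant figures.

Step 1: 6-fold → factor 6
Step 2: 2 mL + 10 mL = 12 mL total → factor 12/2 = 6
Step 3: 2.25 mL + 22.8 mL = 25.05 mL total → factor 25.05/2.25 = 11.133
Step 4: 260 μL brought to 20.3 mL → factor 20300/260 = 78.077
Step 5: 0.12 mL + 3550 μL = 3.67 mL total → factor 3.67/0.12 = 30.583
Overall dilution factor = 6 × 6 × 11.133 × 78.077 × 30.583 = 9.5705 × 10^5
Stock = 2.61 × 10^-6 μM × 9.5705 × 10^5 = 2.50 μM

2.50 μM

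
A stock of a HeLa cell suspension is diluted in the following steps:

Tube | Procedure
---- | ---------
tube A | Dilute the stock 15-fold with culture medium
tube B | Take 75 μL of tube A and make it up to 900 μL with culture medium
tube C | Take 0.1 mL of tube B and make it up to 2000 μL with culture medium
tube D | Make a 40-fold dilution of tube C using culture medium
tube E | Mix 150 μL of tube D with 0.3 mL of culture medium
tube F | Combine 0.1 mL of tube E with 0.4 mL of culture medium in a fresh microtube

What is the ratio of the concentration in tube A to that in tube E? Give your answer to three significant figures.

Step 1: 15-fold → factor 15
Step 2: 75 μL brought to 900 μL → factor 900/75 = 12
Step 3: 0.1 mL brought to 2000 μL → factor 2/0.1 = 20
Step 4: 40-fold → factor 40
Step 5: 150 μL + 0.3 mL = 450 μL total → factor 450/150 = 3
Dilution factor to tube A = 15; to tube E = 4.32 × 10^5
[tube A]/[tube E] = (factor to tube E)/(factor to tube A) = 4.32 × 10^5/15 = 2.88 × 10^4

2.88 × 10^4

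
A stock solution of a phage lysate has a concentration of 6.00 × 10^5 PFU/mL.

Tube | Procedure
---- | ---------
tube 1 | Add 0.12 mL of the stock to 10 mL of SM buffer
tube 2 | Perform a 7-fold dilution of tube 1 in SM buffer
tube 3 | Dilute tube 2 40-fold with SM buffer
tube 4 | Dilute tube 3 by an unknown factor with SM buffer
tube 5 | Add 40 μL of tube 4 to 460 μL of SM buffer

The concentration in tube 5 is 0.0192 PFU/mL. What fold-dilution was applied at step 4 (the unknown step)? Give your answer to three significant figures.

106-fold

Step 1: 0.12 mL + 10 mL = 10.12 mL total → factor 10.12/0.12 = 84.333
Step 2: 7-fold → factor 7
Step 3: 40-fold → factor 40
Step 4: unknown factor x
Step 5: 40 μL + 460 μL = 500 μL total → factor 500/40 = 12.5
Product of known-step factors = 2.9517 × 10^5
Overall factor = 6.00 × 10^5 PFU/mL / (0.0192 PFU/mL) = 3.125 × 10^7
x = 3.125 × 10^7 / 2.9517 × 10^5 = 106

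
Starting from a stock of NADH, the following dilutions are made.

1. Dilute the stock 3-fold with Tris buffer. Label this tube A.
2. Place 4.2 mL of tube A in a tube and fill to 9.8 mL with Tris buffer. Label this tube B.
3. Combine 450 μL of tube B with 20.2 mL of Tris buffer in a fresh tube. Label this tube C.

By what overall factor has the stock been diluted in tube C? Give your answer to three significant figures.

321

Step 1: 3-fold → factor 3
Step 2: 4.2 mL brought to 9.8 mL → factor 9.8/4.2 = 2.3333
Step 3: 450 μL + 20.2 mL = 20650 μL total → factor 20650/450 = 45.889
Overall dilution factor = 3 × 2.3333 × 45.889 = 321.22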